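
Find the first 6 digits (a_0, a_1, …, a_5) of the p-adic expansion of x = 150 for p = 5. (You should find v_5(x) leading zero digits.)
(a_0, …, a_5) = (0, 0, 1, 1, 0, 0)

v_5(150) = 2, so a_0 = ... = a_1 = 0. Factor out: x = 5^2 · u with u = 6 a unit in ℤ_5. Expand u iteratively via a_{v+i} = u_i mod 5, u_{i+1} = (u_i − a_{v+i})/5:
  u_0 = 6;  a_2 = 1;  u_1 = (u_0 − 1)/5 = 1
  u_1 = 1;  a_3 = 1;  u_2 = (u_1 − 1)/5 = 0
  u_2 = 0;  a_4 = 0;  u_3 = (u_2 − 0)/5 = 0
  u_3 = 0;  a_5 = 0;  u_4 = (u_3 − 0)/5 = 0
Digits: (0, 0, 1, 1, 0, 0).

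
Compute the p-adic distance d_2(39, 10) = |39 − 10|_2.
d_2(39, 10) = 1

Step 1 — x − y = 39 − 10 = 29. Step 2 — v_2(29) = 0 (factor: 29 = (2^0 · 29); the sign does not affect v_p). Step 3 — |x − y|_2 = 2^{0} = 1.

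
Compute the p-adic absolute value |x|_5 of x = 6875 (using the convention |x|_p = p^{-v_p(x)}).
|6875|_5 = 1/625

Step 1 — compute v_5(x) by factoring powers of 5 out of the numerator and denominator: v_5(6875) = 4. Step 2 — apply |x|_p = p^{-v_p(x)} = 5^{-4} = 1/625.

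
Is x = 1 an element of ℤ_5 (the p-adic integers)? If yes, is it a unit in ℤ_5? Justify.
x ∈ ℤ_5^× (unit); v_5(x) = 0

ℤ_5 = {x ∈ ℚ_5 : v_5(x) ≥ 0} and ℤ_5^× = {x ∈ ℤ_5 : v_5(x) = 0}. Here v_5(1) = v_5(num) − v_5(den) = 0; compare against these criteria.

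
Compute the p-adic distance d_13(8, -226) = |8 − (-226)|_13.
d_13(8, -226) = 1/13

Step 1 — x − y = 8 − (-226) = 234. Step 2 — v_13(234) = 1 (factor: 234 = (13^1 · 18); the sign does not affect v_p). Step 3 — |x − y|_13 = 13^{-1} = 1/13.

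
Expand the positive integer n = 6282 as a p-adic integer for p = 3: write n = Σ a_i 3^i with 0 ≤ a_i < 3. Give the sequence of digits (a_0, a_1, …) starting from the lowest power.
(a_0, a_1, …) = (0, 0, 2, 1, 2, 1, 2, 2)

Repeated division by 3 gives the digits low-to-high: 6282 = 2·3^2 + 1·3^3 + 2·3^4 + 1·3^5 + 2·3^6 + 2·3^7. Digit sequence: (0, 0, 2, 1, 2, 1, 2, 2).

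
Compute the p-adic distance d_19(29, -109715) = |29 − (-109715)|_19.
d_19(29, -109715) = 1/6859

Step 1 — x − y = 29 − (-109715) = 109744. Step 2 — v_19(109744) = 3 (factor: 109744 = (19^3 · 16); the sign does not affect v_p). Step 3 — |x − y|_19 = 19^{-3} = 1/6859.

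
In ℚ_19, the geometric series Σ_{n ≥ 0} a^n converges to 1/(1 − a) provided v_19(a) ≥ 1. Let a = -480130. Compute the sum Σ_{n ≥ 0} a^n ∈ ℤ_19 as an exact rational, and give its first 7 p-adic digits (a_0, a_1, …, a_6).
Σ a^n = 1/(1 − a) = 1/480131;  first 7 digits = (1, 0, 0, 6, 15, 18, 16)

v_19(a) = 3 ≥ 1, so the series converges in ℤ_19 to 1/(1 − a) = 1/(1 − (-480130)) = 1/480131. Expand this rational in ℤ_19: compute digits iteratively via d_i = x_i mod 19, x_{i+1} = (x_i − d_i)/19. The first 7 digits are (1, 0, 0, 6, 15, 18, 16).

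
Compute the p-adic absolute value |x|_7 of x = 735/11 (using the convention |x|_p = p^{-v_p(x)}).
|735/11|_7 = 1/49

Step 1 — compute v_7(x) by factoring powers of 7 out of the numerator and denominator: v_7(735/11) = 2. Step 2 — apply |x|_p = p^{-v_p(x)} = 7^{-2} = 1/49.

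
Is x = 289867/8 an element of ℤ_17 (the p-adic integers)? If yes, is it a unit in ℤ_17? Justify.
x ∈ ℤ_17 but not a unit; v_17(x) = 3 > 0

ℤ_17 = {x ∈ ℚ_17 : v_17(x) ≥ 0} and ℤ_17^× = {x ∈ ℤ_17 : v_17(x) = 0}. Here v_17(289867/8) = v_17(num) − v_17(den) = 3; compare against these criteria.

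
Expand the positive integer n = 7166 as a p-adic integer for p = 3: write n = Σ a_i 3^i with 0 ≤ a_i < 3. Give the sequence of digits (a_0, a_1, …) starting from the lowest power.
(a_0, a_1, …) = (2, 0, 1, 1, 1, 2, 0, 0, 1)

Repeated division by 3 gives the digits low-to-high: 7166 = 2 + 1·3^2 + 1·3^3 + 1·3^4 + 2·3^5 + 1·3^8. Digit sequence: (2, 0, 1, 1, 1, 2, 0, 0, 1).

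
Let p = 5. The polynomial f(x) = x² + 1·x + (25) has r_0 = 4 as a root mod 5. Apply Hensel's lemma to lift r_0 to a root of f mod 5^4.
r_3 = 24 (mod 625)

Hensel: r_{i+1} = r_i − f(r_i)·(f′(r_i))^{-1} mod 5^{i+2}, f′(x) = 2x + 1. Iterate:
  r_0 = 4 (mod 5)
  r_1 = 24 (mod 25)
  r_2 = 24 (mod 125)
  r_3 = 24 (mod 625)
Final: r = 24 satisfies f(r) ≡ 0 mod 5^4.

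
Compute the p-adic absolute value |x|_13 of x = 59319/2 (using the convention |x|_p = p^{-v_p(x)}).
|59319/2|_13 = 1/2197

Step 1 — compute v_13(x) by factoring powers of 13 out of the numerator and denominator: v_13(59319/2) = 3. Step 2 — apply |x|_p = p^{-v_p(x)} = 13^{-3} = 1/2197.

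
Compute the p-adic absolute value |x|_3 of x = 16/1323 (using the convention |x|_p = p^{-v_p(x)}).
|16/1323|_3 = 27

Step 1 — compute v_3(x) by factoring powers of 3 out of the numerator and denominator: v_3(16/1323) = -3. Step 2 — apply |x|_p = p^{-v_p(x)} = 3^{3} = 27.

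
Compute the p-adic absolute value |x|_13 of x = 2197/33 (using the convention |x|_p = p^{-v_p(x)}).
|2197/33|_13 = 1/2197

Step 1 — compute v_13(x) by factoring powers of 13 out of the numerator and denominator: v_13(2197/33) = 3. Step 2 — apply |x|_p = p^{-v_p(x)} = 13^{-3} = 1/2197.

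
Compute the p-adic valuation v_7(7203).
v_7(7203) = 4

v_7(n) is the largest exponent k such that 7^k divides n. Factor out: 7203 = 7^4 · 3. (Sign doesn't affect v_p.) So v_7(7203) = 4.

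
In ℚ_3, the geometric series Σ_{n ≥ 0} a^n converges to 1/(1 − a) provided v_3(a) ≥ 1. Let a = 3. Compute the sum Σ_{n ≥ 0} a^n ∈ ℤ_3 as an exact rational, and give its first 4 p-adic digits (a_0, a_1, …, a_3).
Σ a^n = 1/(1 − a) = -1/2;  first 4 digits = (1, 1, 1, 1)

v_3(a) = 1 ≥ 1, so the series converges in ℤ_3 to 1/(1 − a) = 1/(1 − 3) = -1/2. Expand this rational in ℤ_3: compute digits iteratively via d_i = x_i mod 3, x_{i+1} = (x_i − d_i)/3. The first 4 digits are (1, 1, 1, 1).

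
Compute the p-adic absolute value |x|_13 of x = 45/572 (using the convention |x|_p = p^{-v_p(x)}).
|45/572|_13 = 13

Step 1 — compute v_13(x) by factoring powers of 13 out of the numerator and denominator: v_13(45/572) = -1. Step 2 — apply |x|_p = p^{-v_p(x)} = 13^{1} = 13.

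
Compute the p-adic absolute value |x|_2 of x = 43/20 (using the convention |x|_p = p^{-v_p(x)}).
|43/20|_2 = 4

Step 1 — compute v_2(x) by factoring powers of 2 out of the numerator and denominator: v_2(43/20) = -2. Step 2 — apply |x|_p = p^{-v_p(x)} = 2^{2} = 4.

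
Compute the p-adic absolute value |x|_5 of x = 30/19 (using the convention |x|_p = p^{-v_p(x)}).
|30/19|_5 = 1/5

Step 1 — compute v_5(x) by factoring powers of 5 out of the numerator and denominator: v_5(30/19) = 1. Step 2 — apply |x|_p = p^{-v_p(x)} = 5^{-1} = 1/5.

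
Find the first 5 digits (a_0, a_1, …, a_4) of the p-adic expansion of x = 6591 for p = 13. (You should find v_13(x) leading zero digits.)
(a_0, …, a_4) = (0, 0, 0, 3, 0)

v_13(6591) = 3, so a_0 = ... = a_2 = 0. Factor out: x = 13^3 · u with u = 3 a unit in ℤ_13. Expand u iteratively via a_{v+i} = u_i mod 13, u_{i+1} = (u_i − a_{v+i})/13:
  u_0 = 3;  a_3 = 3;  u_1 = (u_0 − 3)/13 = 0
  u_1 = 0;  a_4 = 0;  u_2 = (u_1 − 0)/13 = 0
Digits: (0, 0, 0, 3, 0).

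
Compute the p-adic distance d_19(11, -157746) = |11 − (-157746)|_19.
d_19(11, -157746) = 1/6859

Step 1 — x − y = 11 − (-157746) = 157757. Step 2 — v_19(157757) = 3 (factor: 157757 = (19^3 · 23); the sign does not affect v_p). Step 3 — |x − y|_19 = 19^{-3} = 1/6859.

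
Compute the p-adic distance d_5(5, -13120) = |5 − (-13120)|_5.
d_5(5, -13120) = 1/625

Step 1 — x − y = 5 − (-13120) = 13125. Step 2 — v_5(13125) = 4 (factor: 13125 = (5^4 · 21); the sign does not affect v_p). Step 3 — |x − y|_5 = 5^{-4} = 1/625.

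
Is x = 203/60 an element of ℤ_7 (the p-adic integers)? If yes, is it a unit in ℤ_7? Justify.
x ∈ ℤ_7 but not a unit; v_7(x) = 1 > 0

ℤ_7 = {x ∈ ℚ_7 : v_7(x) ≥ 0} and ℤ_7^× = {x ∈ ℤ_7 : v_7(x) = 0}. Here v_7(203/60) = v_7(num) − v_7(den) = 1; compare against these criteria.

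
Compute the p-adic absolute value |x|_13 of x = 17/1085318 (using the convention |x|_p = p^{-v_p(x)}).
|17/1085318|_13 = 28561

Step 1 — compute v_13(x) by factoring powers of 13 out of the numerator and denominator: v_13(17/1085318) = -4. Step 2 — apply |x|_p = p^{-v_p(x)} = 13^{4} = 28561.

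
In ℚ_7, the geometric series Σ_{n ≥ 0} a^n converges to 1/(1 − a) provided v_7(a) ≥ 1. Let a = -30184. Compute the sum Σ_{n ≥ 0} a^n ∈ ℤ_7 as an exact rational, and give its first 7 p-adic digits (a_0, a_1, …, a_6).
Σ a^n = 1/(1 − a) = 1/30185;  first 7 digits = (1, 0, 0, 3, 1, 5, 1)

v_7(a) = 3 ≥ 1, so the series converges in ℤ_7 to 1/(1 − a) = 1/(1 − (-30184)) = 1/30185. Expand this rational in ℤ_7: compute digits iteratively via d_i = x_i mod 7, x_{i+1} = (x_i − d_i)/7. The first 7 digits are (1, 0, 0, 3, 1, 5, 1).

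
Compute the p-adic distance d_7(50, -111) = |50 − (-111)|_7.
d_7(50, -111) = 1/7

Step 1 — x − y = 50 − (-111) = 161. Step 2 — v_7(161) = 1 (factor: 161 = (7^1 · 23); the sign does not affect v_p). Step 3 — |x − y|_7 = 7^{-1} = 1/7.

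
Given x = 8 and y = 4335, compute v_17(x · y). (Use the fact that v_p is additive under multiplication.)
v_17(34680) = 2

v_p(x) = 0 (factor: 8 = 17^0 · 8); v_p(y) = 2 (factor: 4335 = 17^2 · 15). Additivity: v_p(xy) = v_p(x) + v_p(y) = 0 + 2 = 2. (Direct check: xy = 34680 = 17^2 · (120).)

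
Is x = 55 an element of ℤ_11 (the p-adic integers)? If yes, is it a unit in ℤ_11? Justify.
x ∈ ℤ_11 but not a unit; v_11(x) = 1 > 0

ℤ_11 = {x ∈ ℚ_11 : v_11(x) ≥ 0} and ℤ_11^× = {x ∈ ℤ_11 : v_11(x) = 0}. Here v_11(55) = v_11(num) − v_11(den) = 1; compare against these criteria.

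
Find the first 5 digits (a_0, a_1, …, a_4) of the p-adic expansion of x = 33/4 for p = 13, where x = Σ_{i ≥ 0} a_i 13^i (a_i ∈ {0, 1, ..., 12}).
(a_0, …, a_4) = (5, 10, 9, 9, 9)

v_13(33/4) = 0 (numerator and denominator both coprime to 13), so x ∈ ℤ_13^×. Compute digits iteratively via a_i = x_i mod 13, x_{i+1} = (x_i − a_i)/13, with x_0 = x:
  x_0 = 33/4;  a_0 = 5;  x_1 = (x_0 − 5)/13 = 1/4
  x_1 = 1/4;  a_1 = 10;  x_2 = (x_1 − 10)/13 = -3/4
  x_2 = -3/4;  a_2 = 9;  x_3 = (x_2 − 9)/13 = -3/4
  x_3 = -3/4;  a_3 = 9;  x_4 = (x_3 − 9)/13 = -3/4
  x_4 = -3/4;  a_4 = 9;  x_5 = (x_4 − 9)/13 = -3/4
Digits: (5, 10, 9, 9, 9).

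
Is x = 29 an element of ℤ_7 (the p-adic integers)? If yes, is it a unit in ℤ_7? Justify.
x ∈ ℤ_7^× (unit); v_7(x) = 0

ℤ_7 = {x ∈ ℚ_7 : v_7(x) ≥ 0} and ℤ_7^× = {x ∈ ℤ_7 : v_7(x) = 0}. Here v_7(29) = v_7(num) − v_7(den) = 0; compare against these criteria.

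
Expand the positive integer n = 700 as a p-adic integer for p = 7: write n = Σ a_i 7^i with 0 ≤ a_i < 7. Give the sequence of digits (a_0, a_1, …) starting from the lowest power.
(a_0, a_1, …) = (0, 2, 0, 2)

Repeated division by 7 gives the digits low-to-high: 700 = 2·7^1 + 2·7^3. Digit sequence: (0, 2, 0, 2).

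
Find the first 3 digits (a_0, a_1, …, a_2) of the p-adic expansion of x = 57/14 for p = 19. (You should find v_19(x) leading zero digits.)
(a_0, …, a_2) = (0, 7, 1)

v_19(57/14) = 1, so a_0 = ... = a_0 = 0. Factor out: x = 19^1 · u with u = 3/14 a unit in ℤ_19. Expand u iteratively via a_{v+i} = u_i mod 19, u_{i+1} = (u_i − a_{v+i})/19:
  u_0 = 3/14;  a_1 = 7;  u_1 = (u_0 − 7)/19 = -5/14
  u_1 = -5/14;  a_2 = 1;  u_2 = (u_1 − 1)/19 = -1/14
Digits: (0, 7, 1).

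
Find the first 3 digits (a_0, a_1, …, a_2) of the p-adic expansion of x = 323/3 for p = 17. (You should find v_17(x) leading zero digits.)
(a_0, …, a_2) = (0, 12, 11)

v_17(323/3) = 1, so a_0 = ... = a_0 = 0. Factor out: x = 17^1 · u with u = 19/3 a unit in ℤ_17. Expand u iteratively via a_{v+i} = u_i mod 17, u_{i+1} = (u_i − a_{v+i})/17:
  u_0 = 19/3;  a_1 = 12;  u_1 = (u_0 − 12)/17 = -1/3
  u_1 = -1/3;  a_2 = 11;  u_2 = (u_1 − 11)/17 = -2/3
Digits: (0, 12, 11).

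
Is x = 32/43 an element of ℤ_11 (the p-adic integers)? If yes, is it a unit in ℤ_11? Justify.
x ∈ ℤ_11^× (unit); v_11(x) = 0

ℤ_11 = {x ∈ ℚ_11 : v_11(x) ≥ 0} and ℤ_11^× = {x ∈ ℤ_11 : v_11(x) = 0}. Here v_11(32/43) = v_11(num) − v_11(den) = 0; compare against these criteria.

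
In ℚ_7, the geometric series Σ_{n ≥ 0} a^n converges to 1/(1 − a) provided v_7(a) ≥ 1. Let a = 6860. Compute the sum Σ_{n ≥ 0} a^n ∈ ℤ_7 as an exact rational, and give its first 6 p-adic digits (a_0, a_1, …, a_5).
Σ a^n = 1/(1 − a) = -1/6859;  first 6 digits = (1, 0, 0, 6, 2, 0)

v_7(a) = 3 ≥ 1, so the series converges in ℤ_7 to 1/(1 − a) = 1/(1 − 6860) = -1/6859. Expand this rational in ℤ_7: compute digits iteratively via d_i = x_i mod 7, x_{i+1} = (x_i − d_i)/7. The first 6 digits are (1, 0, 0, 6, 2, 0).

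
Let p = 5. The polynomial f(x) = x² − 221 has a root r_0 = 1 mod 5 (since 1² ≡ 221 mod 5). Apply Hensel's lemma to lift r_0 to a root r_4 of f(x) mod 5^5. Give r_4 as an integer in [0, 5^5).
r_4 = 186 (mod 3125)

Hensel's recurrence: r_{i+1} = r_i − f(r_i)·(f′(r_i))^{-1} mod 5^{i+2}, with f′(x) = 2x. Iterate:
  r_0 = 1 (mod 5)
  r_1 = 11 (mod 25)
  r_2 = 61 (mod 125)
  r_3 = 186 (mod 625)
  r_4 = 186 (mod 3125)
Final: r_4 = 186, and one checks f(r_4) ≡ 0 mod 5^5.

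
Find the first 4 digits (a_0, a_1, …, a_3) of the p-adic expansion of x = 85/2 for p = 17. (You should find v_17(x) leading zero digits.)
(a_0, …, a_3) = (0, 11, 8, 8)

v_17(85/2) = 1, so a_0 = ... = a_0 = 0. Factor out: x = 17^1 · u with u = 5/2 a unit in ℤ_17. Expand u iteratively via a_{v+i} = u_i mod 17, u_{i+1} = (u_i − a_{v+i})/17:
  u_0 = 5/2;  a_1 = 11;  u_1 = (u_0 − 11)/17 = -1/2
  u_1 = -1/2;  a_2 = 8;  u_2 = (u_1 − 8)/17 = -1/2
  u_2 = -1/2;  a_3 = 8;  u_3 = (u_2 − 8)/17 = -1/2
Digits: (0, 11, 8, 8).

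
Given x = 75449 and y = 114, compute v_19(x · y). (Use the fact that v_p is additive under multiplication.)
v_19(8601186) = 4

v_p(x) = 3 (factor: 75449 = 19^3 · 11); v_p(y) = 1 (factor: 114 = 19^1 · 6). Additivity: v_p(xy) = v_p(x) + v_p(y) = 3 + 1 = 4. (Direct check: xy = 8601186 = 19^4 · (66).)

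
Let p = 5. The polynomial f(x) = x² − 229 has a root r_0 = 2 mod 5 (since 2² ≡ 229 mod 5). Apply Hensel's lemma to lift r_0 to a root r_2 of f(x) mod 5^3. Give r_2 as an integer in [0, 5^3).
r_2 = 27 (mod 125)

Hensel's recurrence: r_{i+1} = r_i − f(r_i)·(f′(r_i))^{-1} mod 5^{i+2}, with f′(x) = 2x. Iterate:
  r_0 = 2 (mod 5)
  r_1 = 2 (mod 25)
  r_2 = 27 (mod 125)
Final: r_2 = 27, and one checks f(r_2) ≡ 0 mod 5^3.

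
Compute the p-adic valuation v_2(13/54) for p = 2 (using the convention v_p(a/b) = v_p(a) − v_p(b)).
v_2(13/54) = -1

Factor powers of 2 from the numerator and denominator of the reduced fraction: 13 = 2^0 · 13 and 54 = 2^1 · 27. Apply v_p(a/b) = v_p(a) − v_p(b): v_2(13/54) = 0 − 1 = -1.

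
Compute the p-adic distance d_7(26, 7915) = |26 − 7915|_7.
d_7(26, 7915) = 1/343

Step 1 — x − y = 26 − 7915 = -7889. Step 2 — v_7(-7889) = 3 (factor: -7889 = −(7^3 · 23); the sign does not affect v_p). Step 3 — |x − y|_7 = 7^{-3} = 1/343.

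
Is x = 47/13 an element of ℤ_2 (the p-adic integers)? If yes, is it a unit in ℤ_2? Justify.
x ∈ ℤ_2^× (unit); v_2(x) = 0

ℤ_2 = {x ∈ ℚ_2 : v_2(x) ≥ 0} and ℤ_2^× = {x ∈ ℤ_2 : v_2(x) = 0}. Here v_2(47/13) = v_2(num) − v_2(den) = 0; compare against these criteria.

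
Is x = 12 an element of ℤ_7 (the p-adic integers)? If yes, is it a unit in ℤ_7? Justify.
x ∈ ℤ_7^× (unit); v_7(x) = 0

ℤ_7 = {x ∈ ℚ_7 : v_7(x) ≥ 0} and ℤ_7^× = {x ∈ ℤ_7 : v_7(x) = 0}. Here v_7(12) = v_7(num) − v_7(den) = 0; compare against these criteria.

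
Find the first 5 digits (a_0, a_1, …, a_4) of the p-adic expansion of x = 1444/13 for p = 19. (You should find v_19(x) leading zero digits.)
(a_0, …, a_4) = (0, 0, 12, 14, 8)

v_19(1444/13) = 2, so a_0 = ... = a_1 = 0. Factor out: x = 19^2 · u with u = 4/13 a unit in ℤ_19. Expand u iteratively via a_{v+i} = u_i mod 19, u_{i+1} = (u_i − a_{v+i})/19:
  u_0 = 4/13;  a_2 = 12;  u_1 = (u_0 − 12)/19 = -8/13
  u_1 = -8/13;  a_3 = 14;  u_2 = (u_1 − 14)/19 = -10/13
  u_2 = -10/13;  a_4 = 8;  u_3 = (u_2 − 8)/19 = -6/13
Digits: (0, 0, 12, 14, 8).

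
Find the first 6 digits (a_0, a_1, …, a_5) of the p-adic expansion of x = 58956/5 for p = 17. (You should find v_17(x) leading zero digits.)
(a_0, …, a_5) = (0, 0, 0, 16, 6, 3)

v_17(58956/5) = 3, so a_0 = ... = a_2 = 0. Factor out: x = 17^3 · u with u = 12/5 a unit in ℤ_17. Expand u iteratively via a_{v+i} = u_i mod 17, u_{i+1} = (u_i − a_{v+i})/17:
  u_0 = 12/5;  a_3 = 16;  u_1 = (u_0 − 16)/17 = -4/5
  u_1 = -4/5;  a_4 = 6;  u_2 = (u_1 − 6)/17 = -2/5
  u_2 = -2/5;  a_5 = 3;  u_3 = (u_2 − 3)/17 = -1/5
Digits: (0, 0, 0, 16, 6, 3).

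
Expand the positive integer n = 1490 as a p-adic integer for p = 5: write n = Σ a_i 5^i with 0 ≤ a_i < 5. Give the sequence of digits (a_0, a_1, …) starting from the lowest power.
(a_0, a_1, …) = (0, 3, 4, 1, 2)

Repeated division by 5 gives the digits low-to-high: 1490 = 3·5^1 + 4·5^2 + 1·5^3 + 2·5^4. Digit sequence: (0, 3, 4, 1, 2).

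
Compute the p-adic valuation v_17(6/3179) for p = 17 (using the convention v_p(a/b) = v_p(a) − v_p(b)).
v_17(6/3179) = -2

Factor powers of 17 from the numerator and denominator of the reduced fraction: 6 = 17^0 · 6 and 3179 = 17^2 · 11. Apply v_p(a/b) = v_p(a) − v_p(b): v_17(6/3179) = 0 − 2 = -2.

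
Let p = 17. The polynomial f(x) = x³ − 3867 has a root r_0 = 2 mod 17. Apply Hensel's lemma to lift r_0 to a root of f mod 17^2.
r_1 = 155 (mod 289)

Hensel: r_{i+1} = r_i − f(r_i)/f′(r_i) mod 17^{i+2}, where f′(x) = 3x². Iterate:
  r_0 = 2 (mod 17)
  r_1 = 155 (mod 289)
Final: r = 155 with f(r) ≡ 0 mod 17^2.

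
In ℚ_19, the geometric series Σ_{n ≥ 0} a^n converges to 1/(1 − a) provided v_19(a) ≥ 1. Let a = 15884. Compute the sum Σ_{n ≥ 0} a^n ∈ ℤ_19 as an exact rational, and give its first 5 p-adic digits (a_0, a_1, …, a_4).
Σ a^n = 1/(1 − a) = -1/15883;  first 5 digits = (1, 0, 6, 2, 17)

v_19(a) = 2 ≥ 1, so the series converges in ℤ_19 to 1/(1 − a) = 1/(1 − 15884) = -1/15883. Expand this rational in ℤ_19: compute digits iteratively via d_i = x_i mod 19, x_{i+1} = (x_i − d_i)/19. The first 5 digits are (1, 0, 6, 2, 17).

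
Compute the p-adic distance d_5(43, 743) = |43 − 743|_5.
d_5(43, 743) = 1/25

Step 1 — x − y = 43 − 743 = -700. Step 2 — v_5(-700) = 2 (factor: -700 = −(5^2 · 28); the sign does not affect v_p). Step 3 — |x − y|_5 = 5^{-2} = 1/25.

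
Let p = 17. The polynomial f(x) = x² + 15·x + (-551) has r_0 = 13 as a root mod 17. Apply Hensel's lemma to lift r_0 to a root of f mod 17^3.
r_2 = 3260 (mod 4913)

Hensel: r_{i+1} = r_i − f(r_i)·(f′(r_i))^{-1} mod 17^{i+2}, f′(x) = 2x + 15. Iterate:
  r_0 = 13 (mod 17)
  r_1 = 81 (mod 289)
  r_2 = 3260 (mod 4913)
Final: r = 3260 satisfies f(r) ≡ 0 mod 17^3.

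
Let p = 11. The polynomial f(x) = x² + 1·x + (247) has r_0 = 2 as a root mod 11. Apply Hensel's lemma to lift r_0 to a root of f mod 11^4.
r_3 = 8373 (mod 14641)

Hensel: r_{i+1} = r_i − f(r_i)·(f′(r_i))^{-1} mod 11^{i+2}, f′(x) = 2x + 1. Iterate:
  r_0 = 2 (mod 11)
  r_1 = 24 (mod 121)
  r_2 = 387 (mod 1331)
  r_3 = 8373 (mod 14641)
Final: r = 8373 satisfies f(r) ≡ 0 mod 11^4.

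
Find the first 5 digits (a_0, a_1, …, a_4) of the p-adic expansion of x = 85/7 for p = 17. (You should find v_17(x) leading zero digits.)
(a_0, …, a_4) = (0, 8, 2, 12, 9)

v_17(85/7) = 1, so a_0 = ... = a_0 = 0. Factor out: x = 17^1 · u with u = 5/7 a unit in ℤ_17. Expand u iteratively via a_{v+i} = u_i mod 17, u_{i+1} = (u_i − a_{v+i})/17:
  u_0 = 5/7;  a_1 = 8;  u_1 = (u_0 − 8)/17 = -3/7
  u_1 = -3/7;  a_2 = 2;  u_2 = (u_1 − 2)/17 = -1/7
  u_2 = -1/7;  a_3 = 12;  u_3 = (u_2 − 12)/17 = -5/7
  u_3 = -5/7;  a_4 = 9;  u_4 = (u_3 − 9)/17 = -4/7
Digits: (0, 8, 2, 12, 9).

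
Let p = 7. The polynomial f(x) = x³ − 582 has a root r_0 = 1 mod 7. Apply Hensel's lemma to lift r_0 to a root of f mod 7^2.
r_1 = 15 (mod 49)

Hensel: r_{i+1} = r_i − f(r_i)/f′(r_i) mod 7^{i+2}, where f′(x) = 3x². Iterate:
  r_0 = 1 (mod 7)
  r_1 = 15 (mod 49)
Final: r = 15 with f(r) ≡ 0 mod 7^2.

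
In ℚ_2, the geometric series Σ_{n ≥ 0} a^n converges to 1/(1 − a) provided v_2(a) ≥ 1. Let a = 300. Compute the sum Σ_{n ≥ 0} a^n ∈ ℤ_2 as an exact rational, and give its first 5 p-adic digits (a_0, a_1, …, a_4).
Σ a^n = 1/(1 − a) = -1/299;  first 5 digits = (1, 0, 1, 1, 1)

v_2(a) = 2 ≥ 1, so the series converges in ℤ_2 to 1/(1 − a) = 1/(1 − 300) = -1/299. Expand this rational in ℤ_2: compute digits iteratively via d_i = x_i mod 2, x_{i+1} = (x_i − d_i)/2. The first 5 digits are (1, 0, 1, 1, 1).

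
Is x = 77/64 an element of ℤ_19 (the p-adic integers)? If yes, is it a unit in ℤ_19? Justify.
x ∈ ℤ_19^× (unit); v_19(x) = 0

ℤ_19 = {x ∈ ℚ_19 : v_19(x) ≥ 0} and ℤ_19^× = {x ∈ ℤ_19 : v_19(x) = 0}. Here v_19(77/64) = v_19(num) − v_19(den) = 0; compare against these criteria.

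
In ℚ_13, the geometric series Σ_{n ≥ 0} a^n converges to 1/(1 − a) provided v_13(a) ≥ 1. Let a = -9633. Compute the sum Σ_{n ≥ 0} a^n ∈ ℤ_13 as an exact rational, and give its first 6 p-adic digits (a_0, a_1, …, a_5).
Σ a^n = 1/(1 − a) = 1/9634;  first 6 digits = (1, 0, 8, 8, 11, 2)

v_13(a) = 2 ≥ 1, so the series converges in ℤ_13 to 1/(1 − a) = 1/(1 − (-9633)) = 1/9634. Expand this rational in ℤ_13: compute digits iteratively via d_i = x_i mod 13, x_{i+1} = (x_i − d_i)/13. The first 6 digits are (1, 0, 8, 8, 11, 2).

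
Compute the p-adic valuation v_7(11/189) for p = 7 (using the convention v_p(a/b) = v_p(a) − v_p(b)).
v_7(11/189) = -1

Factor powers of 7 from the numerator and denominator of the reduced fraction: 11 = 7^0 · 11 and 189 = 7^1 · 27. Apply v_p(a/b) = v_p(a) − v_p(b): v_7(11/189) = 0 − 1 = -1.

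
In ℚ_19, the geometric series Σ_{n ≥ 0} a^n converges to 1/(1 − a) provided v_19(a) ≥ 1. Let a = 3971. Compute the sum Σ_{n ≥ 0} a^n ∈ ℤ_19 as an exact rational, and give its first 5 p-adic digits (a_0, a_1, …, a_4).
Σ a^n = 1/(1 − a) = -1/3970;  first 5 digits = (1, 0, 11, 0, 7)

v_19(a) = 2 ≥ 1, so the series converges in ℤ_19 to 1/(1 − a) = 1/(1 − 3971) = -1/3970. Expand this rational in ℤ_19: compute digits iteratively via d_i = x_i mod 19, x_{i+1} = (x_i − d_i)/19. The first 5 digits are (1, 0, 11, 0, 7).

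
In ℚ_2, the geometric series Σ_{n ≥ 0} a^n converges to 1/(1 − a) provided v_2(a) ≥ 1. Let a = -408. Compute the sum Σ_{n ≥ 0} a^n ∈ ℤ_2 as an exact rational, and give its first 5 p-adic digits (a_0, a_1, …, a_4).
Σ a^n = 1/(1 − a) = 1/409;  first 5 digits = (1, 0, 0, 1, 0)

v_2(a) = 3 ≥ 1, so the series converges in ℤ_2 to 1/(1 − a) = 1/(1 − (-408)) = 1/409. Expand this rational in ℤ_2: compute digits iteratively via d_i = x_i mod 2, x_{i+1} = (x_i − d_i)/2. The first 5 digits are (1, 0, 0, 1, 0).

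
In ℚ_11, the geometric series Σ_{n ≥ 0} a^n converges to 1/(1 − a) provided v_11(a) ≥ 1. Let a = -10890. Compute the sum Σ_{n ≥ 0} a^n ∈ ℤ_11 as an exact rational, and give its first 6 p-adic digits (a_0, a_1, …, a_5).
Σ a^n = 1/(1 − a) = 1/10891;  first 6 digits = (1, 0, 9, 2, 3, 10)

v_11(a) = 2 ≥ 1, so the series converges in ℤ_11 to 1/(1 − a) = 1/(1 − (-10890)) = 1/10891. Expand this rational in ℤ_11: compute digits iteratively via d_i = x_i mod 11, x_{i+1} = (x_i − d_i)/11. The first 6 digits are (1, 0, 9, 2, 3, 10).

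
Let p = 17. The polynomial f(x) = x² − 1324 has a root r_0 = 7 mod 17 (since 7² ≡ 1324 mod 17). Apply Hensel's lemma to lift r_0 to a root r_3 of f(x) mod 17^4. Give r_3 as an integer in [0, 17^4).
r_3 = 72121 (mod 83521)

Hensel's recurrence: r_{i+1} = r_i − f(r_i)·(f′(r_i))^{-1} mod 17^{i+2}, with f′(x) = 2x. Iterate:
  r_0 = 7 (mod 17)
  r_1 = 160 (mod 289)
  r_2 = 3339 (mod 4913)
  r_3 = 72121 (mod 83521)
Final: r_3 = 72121, and one checks f(r_3) ≡ 0 mod 17^4.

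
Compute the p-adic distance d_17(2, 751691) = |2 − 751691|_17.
d_17(2, 751691) = 1/83521

Step 1 — x − y = 2 − 751691 = -751689. Step 2 — v_17(-751689) = 4 (factor: -751689 = −(17^4 · 9); the sign does not affect v_p). Step 3 — |x − y|_17 = 17^{-4} = 1/83521.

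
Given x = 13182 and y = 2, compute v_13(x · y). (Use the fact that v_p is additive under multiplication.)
v_13(26364) = 3

v_p(x) = 3 (factor: 13182 = 13^3 · 6); v_p(y) = 0 (factor: 2 = 13^0 · 2). Additivity: v_p(xy) = v_p(x) + v_p(y) = 3 + 0 = 3. (Direct check: xy = 26364 = 13^3 · (12).)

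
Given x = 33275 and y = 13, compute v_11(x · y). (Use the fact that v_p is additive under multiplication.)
v_11(432575) = 3

v_p(x) = 3 (factor: 33275 = 11^3 · 25); v_p(y) = 0 (factor: 13 = 11^0 · 13). Additivity: v_p(xy) = v_p(x) + v_p(y) = 3 + 0 = 3. (Direct check: xy = 432575 = 11^3 · (325).)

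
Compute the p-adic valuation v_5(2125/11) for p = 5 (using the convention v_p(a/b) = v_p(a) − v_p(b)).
v_5(2125/11) = 3

Factor powers of 5 from the numerator and denominator of the reduced fraction: 2125 = 5^3 · 17 and 11 = 5^0 · 11. Apply v_p(a/b) = v_p(a) − v_p(b): v_5(2125/11) = 3 − 0 = 3.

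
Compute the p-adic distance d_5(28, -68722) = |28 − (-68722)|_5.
d_5(28, -68722) = 1/3125

Step 1 — x − y = 28 − (-68722) = 68750. Step 2 — v_5(68750) = 5 (factor: 68750 = (5^5 · 22); the sign does not affect v_p). Step 3 — |x − y|_5 = 5^{-5} = 1/3125.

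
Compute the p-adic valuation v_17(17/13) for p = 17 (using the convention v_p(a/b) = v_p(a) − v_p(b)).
v_17(17/13) = 1

Factor powers of 17 from the numerator and denominator of the reduced fraction: 17 = 17^1 · 1 and 13 = 17^0 · 13. Apply v_p(a/b) = v_p(a) − v_p(b): v_17(17/13) = 1 − 0 = 1.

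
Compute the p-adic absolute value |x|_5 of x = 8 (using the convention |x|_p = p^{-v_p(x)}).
|8|_5 = 1

Step 1 — compute v_5(x) by factoring powers of 5 out of the numerator and denominator: v_5(8) = 0. Step 2 — apply |x|_p = p^{-v_p(x)} = 5^{0} = 1.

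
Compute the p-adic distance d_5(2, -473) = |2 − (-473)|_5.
d_5(2, -473) = 1/25

Step 1 — x − y = 2 − (-473) = 475. Step 2 — v_5(475) = 2 (factor: 475 = (5^2 · 19); the sign does not affect v_p). Step 3 — |x − y|_5 = 5^{-2} = 1/25.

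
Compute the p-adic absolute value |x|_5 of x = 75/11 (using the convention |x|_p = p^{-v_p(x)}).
|75/11|_5 = 1/25

Step 1 — compute v_5(x) by factoring powers of 5 out of the numerator and denominator: v_5(75/11) = 2. Step 2 — apply |x|_p = p^{-v_p(x)} = 5^{-2} = 1/25.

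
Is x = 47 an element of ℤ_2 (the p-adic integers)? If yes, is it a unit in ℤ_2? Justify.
x ∈ ℤ_2^× (unit); v_2(x) = 0

ℤ_2 = {x ∈ ℚ_2 : v_2(x) ≥ 0} and ℤ_2^× = {x ∈ ℤ_2 : v_2(x) = 0}. Here v_2(47) = v_2(num) − v_2(den) = 0; compare against these criteria.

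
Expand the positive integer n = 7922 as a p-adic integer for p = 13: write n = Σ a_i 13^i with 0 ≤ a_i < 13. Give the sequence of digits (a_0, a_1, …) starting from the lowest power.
(a_0, a_1, …) = (5, 11, 7, 3)

Repeated division by 13 gives the digits low-to-high: 7922 = 5 + 11·13^1 + 7·13^2 + 3·13^3. Digit sequence: (5, 11, 7, 3).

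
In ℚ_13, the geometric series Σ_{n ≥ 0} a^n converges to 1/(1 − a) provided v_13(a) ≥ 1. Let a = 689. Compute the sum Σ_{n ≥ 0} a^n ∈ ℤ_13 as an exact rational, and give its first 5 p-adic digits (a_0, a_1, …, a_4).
Σ a^n = 1/(1 − a) = -1/688;  first 5 digits = (1, 1, 5, 9, 3)

v_13(a) = 1 ≥ 1, so the series converges in ℤ_13 to 1/(1 − a) = 1/(1 − 689) = -1/688. Expand this rational in ℤ_13: compute digits iteratively via d_i = x_i mod 13, x_{i+1} = (x_i − d_i)/13. The first 5 digits are (1, 1, 5, 9, 3).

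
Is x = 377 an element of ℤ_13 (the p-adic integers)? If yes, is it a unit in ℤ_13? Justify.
x ∈ ℤ_13 but not a unit; v_13(x) = 1 > 0

ℤ_13 = {x ∈ ℚ_13 : v_13(x) ≥ 0} and ℤ_13^× = {x ∈ ℤ_13 : v_13(x) = 0}. Here v_13(377) = v_13(num) − v_13(den) = 1; compare against these criteria.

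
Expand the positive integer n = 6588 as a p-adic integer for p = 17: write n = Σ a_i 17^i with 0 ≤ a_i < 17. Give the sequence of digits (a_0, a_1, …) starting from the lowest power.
(a_0, a_1, …) = (9, 13, 5, 1)

Repeated division by 17 gives the digits low-to-high: 6588 = 9 + 13·17^1 + 5·17^2 + 1·17^3. Digit sequence: (9, 13, 5, 1).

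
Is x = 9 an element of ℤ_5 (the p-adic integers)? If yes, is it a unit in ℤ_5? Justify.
x ∈ ℤ_5^× (unit); v_5(x) = 0

ℤ_5 = {x ∈ ℚ_5 : v_5(x) ≥ 0} and ℤ_5^× = {x ∈ ℤ_5 : v_5(x) = 0}. Here v_5(9) = v_5(num) − v_5(den) = 0; compare against these criteria.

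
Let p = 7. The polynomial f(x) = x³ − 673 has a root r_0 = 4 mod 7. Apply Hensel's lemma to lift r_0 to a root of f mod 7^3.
r_2 = 228 (mod 343)

Hensel: r_{i+1} = r_i − f(r_i)/f′(r_i) mod 7^{i+2}, where f′(x) = 3x². Iterate:
  r_0 = 4 (mod 7)
  r_1 = 32 (mod 49)
  r_2 = 228 (mod 343)
Final: r = 228 with f(r) ≡ 0 mod 7^3.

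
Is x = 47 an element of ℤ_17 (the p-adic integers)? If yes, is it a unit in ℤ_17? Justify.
x ∈ ℤ_17^× (unit); v_17(x) = 0

ℤ_17 = {x ∈ ℚ_17 : v_17(x) ≥ 0} and ℤ_17^× = {x ∈ ℤ_17 : v_17(x) = 0}. Here v_17(47) = v_17(num) − v_17(den) = 0; compare against these criteria.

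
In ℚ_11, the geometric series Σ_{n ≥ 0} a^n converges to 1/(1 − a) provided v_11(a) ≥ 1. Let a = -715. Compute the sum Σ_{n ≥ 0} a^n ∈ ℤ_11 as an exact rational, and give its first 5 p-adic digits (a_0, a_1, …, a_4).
Σ a^n = 1/(1 − a) = 1/716;  first 5 digits = (1, 1, 6, 10, 6)

v_11(a) = 1 ≥ 1, so the series converges in ℤ_11 to 1/(1 − a) = 1/(1 − (-715)) = 1/716. Expand this rational in ℤ_11: compute digits iteratively via d_i = x_i mod 11, x_{i+1} = (x_i − d_i)/11. The first 5 digits are (1, 1, 6, 10, 6).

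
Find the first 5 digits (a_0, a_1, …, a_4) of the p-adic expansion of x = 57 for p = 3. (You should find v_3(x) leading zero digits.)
(a_0, …, a_4) = (0, 1, 0, 2, 0)

v_3(57) = 1, so a_0 = ... = a_0 = 0. Factor out: x = 3^1 · u with u = 19 a unit in ℤ_3. Expand u iteratively via a_{v+i} = u_i mod 3, u_{i+1} = (u_i − a_{v+i})/3:
  u_0 = 19;  a_1 = 1;  u_1 = (u_0 − 1)/3 = 6
  u_1 = 6;  a_2 = 0;  u_2 = (u_1 − 0)/3 = 2
  u_2 = 2;  a_3 = 2;  u_3 = (u_2 − 2)/3 = 0
  u_3 = 0;  a_4 = 0;  u_4 = (u_3 − 0)/3 = 0
Digits: (0, 1, 0, 2, 0).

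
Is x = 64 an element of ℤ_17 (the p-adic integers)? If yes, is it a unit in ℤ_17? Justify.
x ∈ ℤ_17^× (unit); v_17(x) = 0

ℤ_17 = {x ∈ ℚ_17 : v_17(x) ≥ 0} and ℤ_17^× = {x ∈ ℤ_17 : v_17(x) = 0}. Here v_17(64) = v_17(num) − v_17(den) = 0; compare against these criteria.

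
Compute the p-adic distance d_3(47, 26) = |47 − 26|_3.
d_3(47, 26) = 1/3

Step 1 — x − y = 47 − 26 = 21. Step 2 — v_3(21) = 1 (factor: 21 = (3^1 · 7); the sign does not affect v_p). Step 3 — |x − y|_3 = 3^{-1} = 1/3.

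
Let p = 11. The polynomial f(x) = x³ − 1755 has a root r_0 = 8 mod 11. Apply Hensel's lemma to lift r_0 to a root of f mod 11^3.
r_2 = 184 (mod 1331)

Hensel: r_{i+1} = r_i − f(r_i)/f′(r_i) mod 11^{i+2}, where f′(x) = 3x². Iterate:
  r_0 = 8 (mod 11)
  r_1 = 63 (mod 121)
  r_2 = 184 (mod 1331)
Final: r = 184 with f(r) ≡ 0 mod 11^3.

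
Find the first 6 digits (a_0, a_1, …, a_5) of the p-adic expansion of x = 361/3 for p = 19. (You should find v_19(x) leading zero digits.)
(a_0, …, a_5) = (0, 0, 13, 12, 12, 12)

v_19(361/3) = 2, so a_0 = ... = a_1 = 0. Factor out: x = 19^2 · u with u = 1/3 a unit in ℤ_19. Expand u iteratively via a_{v+i} = u_i mod 19, u_{i+1} = (u_i − a_{v+i})/19:
  u_0 = 1/3;  a_2 = 13;  u_1 = (u_0 − 13)/19 = -2/3
  u_1 = -2/3;  a_3 = 12;  u_2 = (u_1 − 12)/19 = -2/3
  u_2 = -2/3;  a_4 = 12;  u_3 = (u_2 − 12)/19 = -2/3
  u_3 = -2/3;  a_5 = 12;  u_4 = (u_3 − 12)/19 = -2/3
Digits: (0, 0, 13, 12, 12, 12).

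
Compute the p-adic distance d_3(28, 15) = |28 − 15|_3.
d_3(28, 15) = 1

Step 1 — x − y = 28 − 15 = 13. Step 2 — v_3(13) = 0 (factor: 13 = (3^0 · 13); the sign does not affect v_p). Step 3 — |x − y|_3 = 3^{0} = 1.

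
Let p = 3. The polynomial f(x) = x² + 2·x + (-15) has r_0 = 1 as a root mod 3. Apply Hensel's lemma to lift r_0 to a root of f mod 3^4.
r_3 = 76 (mod 81)

Hensel: r_{i+1} = r_i − f(r_i)·(f′(r_i))^{-1} mod 3^{i+2}, f′(x) = 2x + 2. Iterate:
  r_0 = 1 (mod 3)
  r_1 = 4 (mod 9)
  r_2 = 22 (mod 27)
  r_3 = 76 (mod 81)
Final: r = 76 satisfies f(r) ≡ 0 mod 3^4.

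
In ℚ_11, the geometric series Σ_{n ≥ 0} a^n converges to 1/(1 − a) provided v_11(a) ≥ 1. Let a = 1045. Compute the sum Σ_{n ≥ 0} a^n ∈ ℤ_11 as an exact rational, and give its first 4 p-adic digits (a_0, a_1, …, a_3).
Σ a^n = 1/(1 − a) = -1/1044;  first 4 digits = (1, 7, 2, 9)

v_11(a) = 1 ≥ 1, so the series converges in ℤ_11 to 1/(1 − a) = 1/(1 − 1045) = -1/1044. Expand this rational in ℤ_11: compute digits iteratively via d_i = x_i mod 11, x_{i+1} = (x_i − d_i)/11. The first 4 digits are (1, 7, 2, 9).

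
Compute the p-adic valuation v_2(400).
v_2(400) = 4

v_2(n) is the largest exponent k such that 2^k divides n. Factor out: 400 = 2^4 · 25. (Sign doesn't affect v_p.) So v_2(400) = 4.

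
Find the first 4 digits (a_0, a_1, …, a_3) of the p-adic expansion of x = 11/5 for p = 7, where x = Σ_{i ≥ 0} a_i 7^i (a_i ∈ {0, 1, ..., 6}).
(a_0, …, a_3) = (5, 1, 4, 5)

v_7(11/5) = 0 (numerator and denominator both coprime to 7), so x ∈ ℤ_7^×. Compute digits iteratively via a_i = x_i mod 7, x_{i+1} = (x_i − a_i)/7, with x_0 = x:
  x_0 = 11/5;  a_0 = 5;  x_1 = (x_0 − 5)/7 = -2/5
  x_1 = -2/5;  a_1 = 1;  x_2 = (x_1 − 1)/7 = -1/5
  x_2 = -1/5;  a_2 = 4;  x_3 = (x_2 − 4)/7 = -3/5
  x_3 = -3/5;  a_3 = 5;  x_4 = (x_3 − 5)/7 = -4/5
Digits: (5, 1, 4, 5).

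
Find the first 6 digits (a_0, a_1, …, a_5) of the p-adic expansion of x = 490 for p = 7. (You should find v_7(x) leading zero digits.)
(a_0, …, a_5) = (0, 0, 3, 1, 0, 0)

v_7(490) = 2, so a_0 = ... = a_1 = 0. Factor out: x = 7^2 · u with u = 10 a unit in ℤ_7. Expand u iteratively via a_{v+i} = u_i mod 7, u_{i+1} = (u_i − a_{v+i})/7:
  u_0 = 10;  a_2 = 3;  u_1 = (u_0 − 3)/7 = 1
  u_1 = 1;  a_3 = 1;  u_2 = (u_1 − 1)/7 = 0
  u_2 = 0;  a_4 = 0;  u_3 = (u_2 − 0)/7 = 0
  u_3 = 0;  a_5 = 0;  u_4 = (u_3 − 0)/7 = 0
Digits: (0, 0, 3, 1, 0, 0).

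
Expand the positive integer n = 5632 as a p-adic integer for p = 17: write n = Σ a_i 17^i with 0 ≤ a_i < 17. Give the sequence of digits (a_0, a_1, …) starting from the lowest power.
(a_0, a_1, …) = (5, 8, 2, 1)

Repeated division by 17 gives the digits low-to-high: 5632 = 5 + 8·17^1 + 2·17^2 + 1·17^3. Digit sequence: (5, 8, 2, 1).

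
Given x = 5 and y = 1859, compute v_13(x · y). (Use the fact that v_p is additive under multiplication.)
v_13(9295) = 2

v_p(x) = 0 (factor: 5 = 13^0 · 5); v_p(y) = 2 (factor: 1859 = 13^2 · 11). Additivity: v_p(xy) = v_p(x) + v_p(y) = 0 + 2 = 2. (Direct check: xy = 9295 = 13^2 · (55).)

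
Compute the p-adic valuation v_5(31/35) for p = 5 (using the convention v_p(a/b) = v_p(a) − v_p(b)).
v_5(31/35) = -1

Factor powers of 5 from the numerator and denominator of the reduced fraction: 31 = 5^0 · 31 and 35 = 5^1 · 7. Apply v_p(a/b) = v_p(a) − v_p(b): v_5(31/35) = 0 − 1 = -1.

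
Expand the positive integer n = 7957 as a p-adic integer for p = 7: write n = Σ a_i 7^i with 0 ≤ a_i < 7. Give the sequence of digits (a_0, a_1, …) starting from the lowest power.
(a_0, a_1, …) = (5, 2, 1, 2, 3)

Repeated division by 7 gives the digits low-to-high: 7957 = 5 + 2·7^1 + 1·7^2 + 2·7^3 + 3·7^4. Digit sequence: (5, 2, 1, 2, 3).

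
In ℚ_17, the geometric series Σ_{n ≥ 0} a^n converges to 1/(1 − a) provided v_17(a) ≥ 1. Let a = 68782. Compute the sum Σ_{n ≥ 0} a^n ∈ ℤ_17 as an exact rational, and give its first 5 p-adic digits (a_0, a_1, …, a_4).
Σ a^n = 1/(1 − a) = -1/68781;  first 5 digits = (1, 0, 0, 14, 0)

v_17(a) = 3 ≥ 1, so the series converges in ℤ_17 to 1/(1 − a) = 1/(1 − 68782) = -1/68781. Expand this rational in ℤ_17: compute digits iteratively via d_i = x_i mod 17, x_{i+1} = (x_i − d_i)/17. The first 5 digits are (1, 0, 0, 14, 0).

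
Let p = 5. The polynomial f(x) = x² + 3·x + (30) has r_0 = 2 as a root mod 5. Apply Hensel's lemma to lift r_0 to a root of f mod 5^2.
r_1 = 7 (mod 25)

Hensel: r_{i+1} = r_i − f(r_i)·(f′(r_i))^{-1} mod 5^{i+2}, f′(x) = 2x + 3. Iterate:
  r_0 = 2 (mod 5)
  r_1 = 7 (mod 25)
Final: r = 7 satisfies f(r) ≡ 0 mod 5^2.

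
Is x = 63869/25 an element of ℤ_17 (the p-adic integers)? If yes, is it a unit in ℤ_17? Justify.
x ∈ ℤ_17 but not a unit; v_17(x) = 3 > 0

ℤ_17 = {x ∈ ℚ_17 : v_17(x) ≥ 0} and ℤ_17^× = {x ∈ ℤ_17 : v_17(x) = 0}. Here v_17(63869/25) = v_17(num) − v_17(den) = 3; compare against these criteria.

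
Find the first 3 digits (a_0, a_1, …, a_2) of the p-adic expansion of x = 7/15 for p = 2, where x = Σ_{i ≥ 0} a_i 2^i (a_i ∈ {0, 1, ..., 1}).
(a_0, …, a_2) = (1, 0, 0)

v_2(7/15) = 0 (numerator and denominator both coprime to 2), so x ∈ ℤ_2^×. Compute digits iteratively via a_i = x_i mod 2, x_{i+1} = (x_i − a_i)/2, with x_0 = x:
  x_0 = 7/15;  a_0 = 1;  x_1 = (x_0 − 1)/2 = -4/15
  x_1 = -4/15;  a_1 = 0;  x_2 = (x_1 − 0)/2 = -2/15
  x_2 = -2/15;  a_2 = 0;  x_3 = (x_2 − 0)/2 = -1/15
Digits: (1, 0, 0).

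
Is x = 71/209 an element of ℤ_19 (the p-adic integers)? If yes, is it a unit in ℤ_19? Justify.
x ∉ ℤ_19 (v_19(x) = -1 < 0)

ℤ_19 = {x ∈ ℚ_19 : v_19(x) ≥ 0} and ℤ_19^× = {x ∈ ℤ_19 : v_19(x) = 0}. Here v_19(71/209) = v_19(num) − v_19(den) = -1; compare against these criteria.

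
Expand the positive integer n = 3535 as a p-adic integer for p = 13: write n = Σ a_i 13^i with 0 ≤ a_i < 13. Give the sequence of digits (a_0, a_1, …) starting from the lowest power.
(a_0, a_1, …) = (12, 11, 7, 1)

Repeated division by 13 gives the digits low-to-high: 3535 = 12 + 11·13^1 + 7·13^2 + 1·13^3. Digit sequence: (12, 11, 7, 1).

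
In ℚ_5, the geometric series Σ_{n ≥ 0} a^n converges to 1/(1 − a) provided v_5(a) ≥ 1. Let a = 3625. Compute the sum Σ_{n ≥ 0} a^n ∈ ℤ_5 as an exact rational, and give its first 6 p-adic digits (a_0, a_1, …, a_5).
Σ a^n = 1/(1 − a) = -1/3624;  first 6 digits = (1, 0, 0, 4, 0, 1)

v_5(a) = 3 ≥ 1, so the series converges in ℤ_5 to 1/(1 − a) = 1/(1 − 3625) = -1/3624. Expand this rational in ℤ_5: compute digits iteratively via d_i = x_i mod 5, x_{i+1} = (x_i − d_i)/5. The first 6 digits are (1, 0, 0, 4, 0, 1).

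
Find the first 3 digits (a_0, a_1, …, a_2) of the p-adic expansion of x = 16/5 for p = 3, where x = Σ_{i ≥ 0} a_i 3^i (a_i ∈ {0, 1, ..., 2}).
(a_0, …, a_2) = (2, 1, 1)

v_3(16/5) = 0 (numerator and denominator both coprime to 3), so x ∈ ℤ_3^×. Compute digits iteratively via a_i = x_i mod 3, x_{i+1} = (x_i − a_i)/3, with x_0 = x:
  x_0 = 16/5;  a_0 = 2;  x_1 = (x_0 − 2)/3 = 2/5
  x_1 = 2/5;  a_1 = 1;  x_2 = (x_1 − 1)/3 = -1/5
  x_2 = -1/5;  a_2 = 1;  x_3 = (x_2 − 1)/3 = -2/5
Digits: (2, 1, 1).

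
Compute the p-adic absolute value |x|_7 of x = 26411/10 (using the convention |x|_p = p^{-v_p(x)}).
|26411/10|_7 = 1/2401

Step 1 — compute v_7(x) by factoring powers of 7 out of the numerator and denominator: v_7(26411/10) = 4. Step 2 — apply |x|_p = p^{-v_p(x)} = 7^{-4} = 1/2401.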